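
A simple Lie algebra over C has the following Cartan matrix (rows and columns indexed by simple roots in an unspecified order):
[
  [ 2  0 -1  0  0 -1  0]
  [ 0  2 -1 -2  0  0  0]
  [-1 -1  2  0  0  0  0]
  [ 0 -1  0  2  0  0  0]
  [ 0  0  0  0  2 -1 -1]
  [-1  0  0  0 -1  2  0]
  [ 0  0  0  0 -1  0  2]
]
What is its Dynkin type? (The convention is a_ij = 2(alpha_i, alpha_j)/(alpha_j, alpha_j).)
The matrix has rank 7 with 2's on the diagonal. Reading the off-diagonal entries as Dynkin edges (a single edge where a_ij = a_ji = -1; a double or triple edge where a_ij * a_ji = 2 or 3), the diagram is a chain of 7 nodes with a double edge at one end; the terminal node there is the unique short simple root (B_7). One simple-root ordering that puts it in standard form is (alpha_7, alpha_5, alpha_6, alpha_1, alpha_3, alpha_2, alpha_4). So the algebra is type B_7, i.e. so(15).

B_7 (so(15))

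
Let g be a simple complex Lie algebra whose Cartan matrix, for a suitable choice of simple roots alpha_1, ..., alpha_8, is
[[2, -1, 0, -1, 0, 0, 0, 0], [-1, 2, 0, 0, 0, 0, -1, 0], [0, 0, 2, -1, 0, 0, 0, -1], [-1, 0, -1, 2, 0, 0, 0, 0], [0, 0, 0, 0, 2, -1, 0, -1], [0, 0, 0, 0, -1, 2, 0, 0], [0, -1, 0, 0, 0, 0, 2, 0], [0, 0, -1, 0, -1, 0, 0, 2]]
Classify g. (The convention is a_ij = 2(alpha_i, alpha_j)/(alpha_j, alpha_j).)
The matrix has rank 8 with 2's on the diagonal. Reading the off-diagonal entries as Dynkin edges (a single edge where a_ij = a_ji = -1; a double or triple edge where a_ij * a_ji = 2 or 3), the diagram is a chain of 8 nodes with single edges (A_8). One simple-root ordering that puts it in standard form is (alpha_6, alpha_5, alpha_8, alpha_3, alpha_4, alpha_1, alpha_2, alpha_7). So the algebra is type A_8, i.e. sl(9).

A_8 (sl(9))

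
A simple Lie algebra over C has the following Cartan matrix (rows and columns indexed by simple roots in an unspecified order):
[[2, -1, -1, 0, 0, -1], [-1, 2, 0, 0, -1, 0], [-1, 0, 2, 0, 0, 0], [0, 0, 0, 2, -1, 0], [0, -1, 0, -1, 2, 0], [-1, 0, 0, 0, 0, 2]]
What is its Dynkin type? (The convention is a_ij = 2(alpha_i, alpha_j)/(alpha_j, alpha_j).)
The matrix has rank 6 with 2's on the diagonal. Reading the off-diagonal entries as Dynkin edges (a single edge where a_ij = a_ji = -1; a double or triple edge where a_ij * a_ji = 2 or 3), the diagram is a chain of 4 nodes with a fork of two nodes at one end (D_6). One simple-root ordering that puts it in standard form is (alpha_4, alpha_5, alpha_2, alpha_1, alpha_6, alpha_3). So the algebra is type D_6, i.e. so(12).

D6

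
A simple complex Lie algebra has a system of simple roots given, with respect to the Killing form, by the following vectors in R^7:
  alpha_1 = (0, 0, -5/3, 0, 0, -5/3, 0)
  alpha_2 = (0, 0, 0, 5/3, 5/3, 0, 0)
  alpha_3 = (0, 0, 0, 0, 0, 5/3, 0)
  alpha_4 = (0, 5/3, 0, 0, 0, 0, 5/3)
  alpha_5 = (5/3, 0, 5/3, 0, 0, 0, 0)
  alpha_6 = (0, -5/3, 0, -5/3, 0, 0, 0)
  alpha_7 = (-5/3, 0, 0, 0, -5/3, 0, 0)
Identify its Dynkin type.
Compute the Cartan integers a_ij = 2(alpha_i, alpha_j)/(alpha_j, alpha_j); the resulting 7x7 Cartan matrix is
[[2, 0, -2, 0, -1, 0, 0], [0, 2, 0, 0, 0, -1, -1], [-1, 0, 2, 0, 0, 0, 0], [0, 0, 0, 2, 0, -1, 0], [-1, 0, 0, 0, 2, 0, -1], [0, -1, 0, -1, 0, 2, 0], [0, -1, 0, 0, -1, 0, 2]].
The roots have two lengths (squared-length ratio 2:1); the short ones are alpha_{3}. The associated Dynkin diagram is a chain of 7 nodes with a double edge at one end; the terminal node there is the unique short simple root (B_7), so the type is B_7 (the algebra so(15)).

type B_7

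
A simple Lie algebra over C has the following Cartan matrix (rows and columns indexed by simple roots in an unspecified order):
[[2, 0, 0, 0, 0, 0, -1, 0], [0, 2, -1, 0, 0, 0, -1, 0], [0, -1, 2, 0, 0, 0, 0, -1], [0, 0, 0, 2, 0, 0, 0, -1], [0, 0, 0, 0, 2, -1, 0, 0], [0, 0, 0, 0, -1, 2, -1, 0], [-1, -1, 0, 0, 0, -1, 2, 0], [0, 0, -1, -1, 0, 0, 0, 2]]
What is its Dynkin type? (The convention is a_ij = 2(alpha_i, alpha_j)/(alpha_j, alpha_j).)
The matrix has rank 8 with 2's on the diagonal. Reading the off-diagonal entries as Dynkin edges (a single edge where a_ij = a_ji = -1; a double or triple edge where a_ij * a_ji = 2 or 3), the diagram is a chain of 7 nodes with one extra node attached to the third node from one end (E_8). One simple-root ordering that puts it in standard form is (alpha_5, alpha_1, alpha_6, alpha_7, alpha_2, alpha_3, alpha_8, alpha_4). So the algebra is type E_8.

E8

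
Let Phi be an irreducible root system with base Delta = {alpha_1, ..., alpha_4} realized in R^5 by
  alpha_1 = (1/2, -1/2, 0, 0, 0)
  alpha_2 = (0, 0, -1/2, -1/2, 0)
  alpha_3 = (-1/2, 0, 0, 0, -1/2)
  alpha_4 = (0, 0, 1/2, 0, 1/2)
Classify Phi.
type A_4

Compute the Cartan integers a_ij = 2(alpha_i, alpha_j)/(alpha_j, alpha_j); the resulting 4x4 Cartan matrix is
[[2, 0, -1, 0], [0, 2, 0, -1], [-1, 0, 2, -1], [0, -1, -1, 2]].
All simple roots have the same length, so the diagram is simply laced. The associated Dynkin diagram is a chain of 4 nodes with single edges (A_4), so the type is A_4 (the algebra sl(5)).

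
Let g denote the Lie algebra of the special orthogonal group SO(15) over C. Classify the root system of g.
This is so(15) with 15 odd, which has dimension 15(15-1)/2 = 105 and rank (15-1)/2 = 7. In the classification of classical Lie algebras, the orthogonal algebra so(2n+1) in an odd number of variables has type B_n; here n = 7, so the Dynkin diagram is a chain of 7 nodes with a double edge at one end; the terminal node there is the unique short simple root (B_7). Hence the type is B_7.

B_7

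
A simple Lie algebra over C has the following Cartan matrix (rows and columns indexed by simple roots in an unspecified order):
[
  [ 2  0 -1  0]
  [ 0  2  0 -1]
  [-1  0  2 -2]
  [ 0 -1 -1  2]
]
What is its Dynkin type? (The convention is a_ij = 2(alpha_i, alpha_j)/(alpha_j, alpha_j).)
The matrix has rank 4 with 2's on the diagonal. Reading the off-diagonal entries as Dynkin edges (a single edge where a_ij = a_ji = -1; a double or triple edge where a_ij * a_ji = 2 or 3), the diagram is a chain of 4 nodes with a double edge between the middle two (F_4). One simple-root ordering that puts it in standard form is (alpha_1, alpha_3, alpha_4, alpha_2). So the algebra is type F_4.

type F_4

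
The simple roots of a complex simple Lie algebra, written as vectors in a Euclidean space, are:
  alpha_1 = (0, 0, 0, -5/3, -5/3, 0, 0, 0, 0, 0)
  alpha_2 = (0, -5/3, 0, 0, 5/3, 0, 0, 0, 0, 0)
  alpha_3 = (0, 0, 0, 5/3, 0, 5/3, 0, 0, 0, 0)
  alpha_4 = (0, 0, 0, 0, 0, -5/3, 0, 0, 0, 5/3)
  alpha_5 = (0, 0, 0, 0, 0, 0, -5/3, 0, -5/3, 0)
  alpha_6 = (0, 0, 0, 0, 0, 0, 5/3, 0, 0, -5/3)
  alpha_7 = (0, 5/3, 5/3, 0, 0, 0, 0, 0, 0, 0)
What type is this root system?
A_7 (sl(8))

Compute the Cartan integers a_ij = 2(alpha_i, alpha_j)/(alpha_j, alpha_j); the resulting 7x7 Cartan matrix is
[[2, -1, -1, 0, 0, 0, 0], [-1, 2, 0, 0, 0, 0, -1], [-1, 0, 2, -1, 0, 0, 0], [0, 0, -1, 2, 0, -1, 0], [0, 0, 0, 0, 2, -1, 0], [0, 0, 0, -1, -1, 2, 0], [0, -1, 0, 0, 0, 0, 2]].
All simple roots have the same length, so the diagram is simply laced. The associated Dynkin diagram is a chain of 7 nodes with single edges (A_7), so the type is A_7 (the algebra sl(8)).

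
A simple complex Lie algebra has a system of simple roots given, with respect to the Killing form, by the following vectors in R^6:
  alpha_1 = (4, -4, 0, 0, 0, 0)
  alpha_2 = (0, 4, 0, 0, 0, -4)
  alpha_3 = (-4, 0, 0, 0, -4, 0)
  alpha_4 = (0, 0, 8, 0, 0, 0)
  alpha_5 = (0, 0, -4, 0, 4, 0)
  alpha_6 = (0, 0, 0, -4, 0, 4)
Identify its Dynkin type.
Compute the Cartan integers a_ij = 2(alpha_i, alpha_j)/(alpha_j, alpha_j); the resulting 6x6 Cartan matrix is
[[2, -1, -1, 0, 0, 0], [-1, 2, 0, 0, 0, -1], [-1, 0, 2, 0, -1, 0], [0, 0, 0, 2, -2, 0], [0, 0, -1, -1, 2, 0], [0, -1, 0, 0, 0, 2]].
The roots have two lengths (squared-length ratio 2:1); the short ones are alpha_{1,2,3,5,6}. The associated Dynkin diagram is a chain of 6 nodes with a double edge at one end; the terminal node there is the unique long simple root (C_6), so the type is C_6 (the algebra sp(12)).

C6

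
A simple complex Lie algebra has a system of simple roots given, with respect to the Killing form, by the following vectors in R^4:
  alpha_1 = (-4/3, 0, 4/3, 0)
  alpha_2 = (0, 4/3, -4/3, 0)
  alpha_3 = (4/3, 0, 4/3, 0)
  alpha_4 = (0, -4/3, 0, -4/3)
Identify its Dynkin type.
Compute the Cartan integers a_ij = 2(alpha_i, alpha_j)/(alpha_j, alpha_j); the resulting 4x4 Cartan matrix is
[[2, -1, 0, 0], [-1, 2, -1, -1], [0, -1, 2, 0], [0, -1, 0, 2]].
All simple roots have the same length, so the diagram is simply laced. The associated Dynkin diagram is a chain of 2 nodes with a fork of two nodes at one end (D_4), so the type is D_4 (the algebra so(8)).

D_4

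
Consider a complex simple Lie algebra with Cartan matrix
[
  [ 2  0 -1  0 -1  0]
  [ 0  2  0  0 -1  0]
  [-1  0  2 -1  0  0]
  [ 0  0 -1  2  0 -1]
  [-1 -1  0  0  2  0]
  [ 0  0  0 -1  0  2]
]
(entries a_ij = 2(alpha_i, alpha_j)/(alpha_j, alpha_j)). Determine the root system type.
A6

The matrix has rank 6 with 2's on the diagonal. Reading the off-diagonal entries as Dynkin edges (a single edge where a_ij = a_ji = -1; a double or triple edge where a_ij * a_ji = 2 or 3), the diagram is a chain of 6 nodes with single edges (A_6). One simple-root ordering that puts it in standard form is (alpha_6, alpha_4, alpha_3, alpha_1, alpha_5, alpha_2). So the algebra is type A_6, i.e. sl(7).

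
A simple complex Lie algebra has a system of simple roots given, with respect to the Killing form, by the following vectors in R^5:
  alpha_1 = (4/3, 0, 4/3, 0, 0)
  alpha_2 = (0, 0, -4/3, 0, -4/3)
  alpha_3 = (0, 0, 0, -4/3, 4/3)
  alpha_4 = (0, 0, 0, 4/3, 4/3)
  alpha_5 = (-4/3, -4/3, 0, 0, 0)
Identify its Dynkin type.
Compute the Cartan integers a_ij = 2(alpha_i, alpha_j)/(alpha_j, alpha_j); the resulting 5x5 Cartan matrix is
[[2, -1, 0, 0, -1], [-1, 2, -1, -1, 0], [0, -1, 2, 0, 0], [0, -1, 0, 2, 0], [-1, 0, 0, 0, 2]].
All simple roots have the same length, so the diagram is simply laced. The associated Dynkin diagram is a chain of 3 nodes with a fork of two nodes at one end (D_5), so the type is D_5 (the algebra so(10)).

D_5 (so(10))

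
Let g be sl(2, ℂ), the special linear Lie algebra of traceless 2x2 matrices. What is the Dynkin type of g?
type A_1

This is sl(2), which has dimension 2^2 - 1 = 3 and rank 2 - 1 = 1 (a Cartan subalgebra is the diagonal traceless matrices). In the classification of classical Lie algebras, the special linear algebra sl(n+1) has type A_n; here n = 1, so the Dynkin diagram is a chain of 1 nodes with single edges (A_1). Hence the type is A_1.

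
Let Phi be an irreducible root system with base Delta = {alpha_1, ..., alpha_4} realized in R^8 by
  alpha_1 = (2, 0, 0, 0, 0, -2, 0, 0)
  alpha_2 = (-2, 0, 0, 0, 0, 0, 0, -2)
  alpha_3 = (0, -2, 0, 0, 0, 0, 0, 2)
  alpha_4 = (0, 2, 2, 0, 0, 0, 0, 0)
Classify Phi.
Compute the Cartan integers a_ij = 2(alpha_i, alpha_j)/(alpha_j, alpha_j); the resulting 4x4 Cartan matrix is
[[2, -1, 0, 0], [-1, 2, -1, 0], [0, -1, 2, -1], [0, 0, -1, 2]].
All simple roots have the same length, so the diagram is simply laced. The associated Dynkin diagram is a chain of 4 nodes with single edges (A_4), so the type is A_4 (the algebra sl(5)).

A_4 (sl(5))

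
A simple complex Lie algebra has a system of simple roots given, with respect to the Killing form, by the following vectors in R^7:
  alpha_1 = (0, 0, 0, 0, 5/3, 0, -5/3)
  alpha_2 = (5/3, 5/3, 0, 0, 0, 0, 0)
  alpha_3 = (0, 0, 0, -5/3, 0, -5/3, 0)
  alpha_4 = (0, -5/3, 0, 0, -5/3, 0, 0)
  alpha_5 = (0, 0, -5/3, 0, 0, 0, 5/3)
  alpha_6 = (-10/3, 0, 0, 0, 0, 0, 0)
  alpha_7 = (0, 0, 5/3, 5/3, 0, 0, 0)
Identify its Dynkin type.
Compute the Cartan integers a_ij = 2(alpha_i, alpha_j)/(alpha_j, alpha_j); the resulting 7x7 Cartan matrix is
[[2, 0, 0, -1, -1, 0, 0], [0, 2, 0, -1, 0, -1, 0], [0, 0, 2, 0, 0, 0, -1], [-1, -1, 0, 2, 0, 0, 0], [-1, 0, 0, 0, 2, 0, -1], [0, -2, 0, 0, 0, 2, 0], [0, 0, -1, 0, -1, 0, 2]].
The roots have two lengths (squared-length ratio 2:1); the short ones are alpha_{1,2,3,4,5,7}. The associated Dynkin diagram is a chain of 7 nodes with a double edge at one end; the terminal node there is the unique long simple root (C_7), so the type is C_7 (the algebra sp(14)).

type C_7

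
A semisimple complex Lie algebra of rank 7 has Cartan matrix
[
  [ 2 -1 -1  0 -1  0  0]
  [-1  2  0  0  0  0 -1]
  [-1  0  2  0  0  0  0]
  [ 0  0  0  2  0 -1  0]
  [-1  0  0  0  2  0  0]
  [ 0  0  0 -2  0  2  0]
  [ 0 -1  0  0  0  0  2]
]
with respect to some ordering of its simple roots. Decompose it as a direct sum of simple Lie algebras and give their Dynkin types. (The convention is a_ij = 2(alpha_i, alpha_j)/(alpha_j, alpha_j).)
type B_2 ⊕ type D_5

The diagram associated to this matrix has two connected components: the simple roots {alpha_4, alpha_6} form a chain of 2 nodes with a double edge at one end; the terminal node there is the unique short simple root (B_2), and {alpha_1, alpha_2, alpha_3, alpha_5, alpha_7} form a chain of 3 nodes with a fork of two nodes at one end (D_5). A semisimple Lie algebra decomposes uniquely as the direct sum of simple ideals, one per connected component of its Dynkin diagram, so g ≅ B_2 ⊕ D_5 (dimension 10 + 45 = 55).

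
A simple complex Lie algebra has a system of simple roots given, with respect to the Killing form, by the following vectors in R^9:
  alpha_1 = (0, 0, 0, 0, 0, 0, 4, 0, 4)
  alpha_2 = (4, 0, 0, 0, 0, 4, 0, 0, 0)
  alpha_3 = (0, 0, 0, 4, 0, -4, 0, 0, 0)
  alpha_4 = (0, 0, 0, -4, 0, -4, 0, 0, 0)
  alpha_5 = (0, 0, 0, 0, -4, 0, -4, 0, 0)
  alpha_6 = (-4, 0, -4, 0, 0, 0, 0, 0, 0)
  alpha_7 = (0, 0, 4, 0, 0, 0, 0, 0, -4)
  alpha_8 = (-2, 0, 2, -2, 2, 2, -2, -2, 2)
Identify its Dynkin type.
E_8

Compute the Cartan integers a_ij = 2(alpha_i, alpha_j)/(alpha_j, alpha_j); the resulting 8x8 Cartan matrix is
[[2, 0, 0, 0, -1, 0, -1, 0], [0, 2, -1, -1, 0, -1, 0, 0], [0, -1, 2, 0, 0, 0, 0, -1], [0, -1, 0, 2, 0, 0, 0, 0], [-1, 0, 0, 0, 2, 0, 0, 0], [0, -1, 0, 0, 0, 2, -1, 0], [-1, 0, 0, 0, 0, -1, 2, 0], [0, 0, -1, 0, 0, 0, 0, 2]].
All simple roots have the same length, so the diagram is simply laced. The associated Dynkin diagram is a chain of 7 nodes with one extra node attached to the third node from one end (E_8), so the type is E_8.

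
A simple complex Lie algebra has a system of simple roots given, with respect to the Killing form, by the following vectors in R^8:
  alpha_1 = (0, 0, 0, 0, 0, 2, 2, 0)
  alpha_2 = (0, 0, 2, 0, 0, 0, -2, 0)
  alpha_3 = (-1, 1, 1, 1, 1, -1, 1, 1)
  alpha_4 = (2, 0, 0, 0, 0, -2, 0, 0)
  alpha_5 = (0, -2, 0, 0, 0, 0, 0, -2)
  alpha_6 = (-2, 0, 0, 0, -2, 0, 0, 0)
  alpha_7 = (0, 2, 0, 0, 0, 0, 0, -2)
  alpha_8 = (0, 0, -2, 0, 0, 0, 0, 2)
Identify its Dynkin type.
E8

Compute the Cartan integers a_ij = 2(alpha_i, alpha_j)/(alpha_j, alpha_j); the resulting 8x8 Cartan matrix is
[[2, -1, 0, -1, 0, 0, 0, 0], [-1, 2, 0, 0, 0, 0, 0, -1], [0, 0, 2, 0, -1, 0, 0, 0], [-1, 0, 0, 2, 0, -1, 0, 0], [0, 0, -1, 0, 2, 0, 0, -1], [0, 0, 0, -1, 0, 2, 0, 0], [0, 0, 0, 0, 0, 0, 2, -1], [0, -1, 0, 0, -1, 0, -1, 2]].
All simple roots have the same length, so the diagram is simply laced. The associated Dynkin diagram is a chain of 7 nodes with one extra node attached to the third node from one end (E_8), so the type is E_8.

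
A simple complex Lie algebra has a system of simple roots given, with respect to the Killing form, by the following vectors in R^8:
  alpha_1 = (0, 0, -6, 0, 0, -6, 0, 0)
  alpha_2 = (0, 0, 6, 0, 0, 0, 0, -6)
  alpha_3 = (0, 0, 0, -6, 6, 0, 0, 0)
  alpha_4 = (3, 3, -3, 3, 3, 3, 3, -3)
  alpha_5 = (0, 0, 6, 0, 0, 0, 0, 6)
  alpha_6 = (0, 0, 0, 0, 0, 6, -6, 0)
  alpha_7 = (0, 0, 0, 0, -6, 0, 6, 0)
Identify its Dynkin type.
E_7

Compute the Cartan integers a_ij = 2(alpha_i, alpha_j)/(alpha_j, alpha_j); the resulting 7x7 Cartan matrix is
[[2, -1, 0, 0, -1, -1, 0], [-1, 2, 0, 0, 0, 0, 0], [0, 0, 2, 0, 0, 0, -1], [0, 0, 0, 2, -1, 0, 0], [-1, 0, 0, -1, 2, 0, 0], [-1, 0, 0, 0, 0, 2, -1], [0, 0, -1, 0, 0, -1, 2]].
All simple roots have the same length, so the diagram is simply laced. The associated Dynkin diagram is a chain of 6 nodes with one extra node attached to the third node from one end (E_7), so the type is E_7.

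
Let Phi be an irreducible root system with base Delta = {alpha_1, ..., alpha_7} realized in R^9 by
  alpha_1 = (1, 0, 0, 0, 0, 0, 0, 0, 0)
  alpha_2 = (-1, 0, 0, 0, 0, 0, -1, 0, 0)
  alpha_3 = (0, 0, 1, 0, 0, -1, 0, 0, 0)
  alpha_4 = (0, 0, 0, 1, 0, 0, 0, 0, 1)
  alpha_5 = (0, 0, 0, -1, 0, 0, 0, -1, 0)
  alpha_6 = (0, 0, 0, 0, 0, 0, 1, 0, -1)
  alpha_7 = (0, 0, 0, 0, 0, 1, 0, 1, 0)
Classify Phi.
Compute the Cartan integers a_ij = 2(alpha_i, alpha_j)/(alpha_j, alpha_j); the resulting 7x7 Cartan matrix is
[[2, -1, 0, 0, 0, 0, 0], [-2, 2, 0, 0, 0, -1, 0], [0, 0, 2, 0, 0, 0, -1], [0, 0, 0, 2, -1, -1, 0], [0, 0, 0, -1, 2, 0, -1], [0, -1, 0, -1, 0, 2, 0], [0, 0, -1, 0, -1, 0, 2]].
The roots have two lengths (squared-length ratio 2:1); the short ones are alpha_{1}. The associated Dynkin diagram is a chain of 7 nodes with a double edge at one end; the terminal node there is the unique short simple root (B_7), so the type is B_7 (the algebra so(15)).

type B_7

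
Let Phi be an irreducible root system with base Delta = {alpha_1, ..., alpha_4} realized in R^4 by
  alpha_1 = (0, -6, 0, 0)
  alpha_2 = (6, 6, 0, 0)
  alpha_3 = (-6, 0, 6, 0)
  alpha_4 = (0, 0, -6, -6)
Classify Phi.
type B_4

Compute the Cartan integers a_ij = 2(alpha_i, alpha_j)/(alpha_j, alpha_j); the resulting 4x4 Cartan matrix is
[[2, -1, 0, 0], [-2, 2, -1, 0], [0, -1, 2, -1], [0, 0, -1, 2]].
The roots have two lengths (squared-length ratio 2:1); the short ones are alpha_{1}. The associated Dynkin diagram is a chain of 4 nodes with a double edge at one end; the terminal node there is the unique short simple root (B_4), so the type is B_4 (the algebra so(9)).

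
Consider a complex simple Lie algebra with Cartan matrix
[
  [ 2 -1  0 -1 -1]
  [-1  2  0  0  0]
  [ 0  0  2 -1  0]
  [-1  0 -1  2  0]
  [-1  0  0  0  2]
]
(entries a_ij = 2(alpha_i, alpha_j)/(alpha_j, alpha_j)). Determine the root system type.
The matrix has rank 5 with 2's on the diagonal. Reading the off-diagonal entries as Dynkin edges (a single edge where a_ij = a_ji = -1; a double or triple edge where a_ij * a_ji = 2 or 3), the diagram is a chain of 3 nodes with a fork of two nodes at one end (D_5). One simple-root ordering that puts it in standard form is (alpha_3, alpha_4, alpha_1, alpha_5, alpha_2). So the algebra is type D_5, i.e. so(10).

D5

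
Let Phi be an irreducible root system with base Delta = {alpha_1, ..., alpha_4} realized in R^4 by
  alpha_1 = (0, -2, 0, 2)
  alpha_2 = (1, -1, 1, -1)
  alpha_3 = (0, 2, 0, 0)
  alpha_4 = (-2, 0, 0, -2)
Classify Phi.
F_4

Compute the Cartan integers a_ij = 2(alpha_i, alpha_j)/(alpha_j, alpha_j); the resulting 4x4 Cartan matrix is
[[2, 0, -2, -1], [0, 2, -1, 0], [-1, -1, 2, 0], [-1, 0, 0, 2]].
The roots have two lengths (squared-length ratio 2:1); the short ones are alpha_{2,3}. The associated Dynkin diagram is a chain of 4 nodes with a double edge between the middle two (F_4), so the type is F_4.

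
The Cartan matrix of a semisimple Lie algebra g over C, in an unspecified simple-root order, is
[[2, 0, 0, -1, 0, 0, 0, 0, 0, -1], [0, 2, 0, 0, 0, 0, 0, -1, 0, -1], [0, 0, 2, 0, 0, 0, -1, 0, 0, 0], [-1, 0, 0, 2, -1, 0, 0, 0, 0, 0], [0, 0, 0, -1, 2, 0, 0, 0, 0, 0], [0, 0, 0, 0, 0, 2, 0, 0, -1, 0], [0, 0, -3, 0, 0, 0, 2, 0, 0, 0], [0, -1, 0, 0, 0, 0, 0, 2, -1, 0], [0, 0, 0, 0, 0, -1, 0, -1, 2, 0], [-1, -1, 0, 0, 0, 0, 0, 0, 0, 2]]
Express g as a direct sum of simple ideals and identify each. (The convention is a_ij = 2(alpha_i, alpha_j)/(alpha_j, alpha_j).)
The diagram associated to this matrix has two connected components: the simple roots {alpha_1, alpha_2, alpha_4, alpha_5, alpha_6, alpha_8, alpha_9, alpha_10} form a chain of 8 nodes with single edges (A_8), and {alpha_3, alpha_7} form two nodes joined by a triple edge (G_2). A semisimple Lie algebra decomposes uniquely as the direct sum of simple ideals, one per connected component of its Dynkin diagram, so g ≅ A_8 ⊕ G_2 (dimension 80 + 14 = 94).

A_8 + G_2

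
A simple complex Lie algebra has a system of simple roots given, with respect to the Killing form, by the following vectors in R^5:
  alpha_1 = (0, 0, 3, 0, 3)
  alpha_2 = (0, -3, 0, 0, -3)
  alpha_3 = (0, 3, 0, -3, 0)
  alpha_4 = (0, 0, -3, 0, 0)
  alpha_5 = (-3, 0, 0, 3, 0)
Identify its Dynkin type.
Compute the Cartan integers a_ij = 2(alpha_i, alpha_j)/(alpha_j, alpha_j); the resulting 5x5 Cartan matrix is
[[2, -1, 0, -2, 0], [-1, 2, -1, 0, 0], [0, -1, 2, 0, -1], [-1, 0, 0, 2, 0], [0, 0, -1, 0, 2]].
The roots have two lengths (squared-length ratio 2:1); the short ones are alpha_{4}. The associated Dynkin diagram is a chain of 5 nodes with a double edge at one end; the terminal node there is the unique short simple root (B_5), so the type is B_5 (the algebra so(11)).

B5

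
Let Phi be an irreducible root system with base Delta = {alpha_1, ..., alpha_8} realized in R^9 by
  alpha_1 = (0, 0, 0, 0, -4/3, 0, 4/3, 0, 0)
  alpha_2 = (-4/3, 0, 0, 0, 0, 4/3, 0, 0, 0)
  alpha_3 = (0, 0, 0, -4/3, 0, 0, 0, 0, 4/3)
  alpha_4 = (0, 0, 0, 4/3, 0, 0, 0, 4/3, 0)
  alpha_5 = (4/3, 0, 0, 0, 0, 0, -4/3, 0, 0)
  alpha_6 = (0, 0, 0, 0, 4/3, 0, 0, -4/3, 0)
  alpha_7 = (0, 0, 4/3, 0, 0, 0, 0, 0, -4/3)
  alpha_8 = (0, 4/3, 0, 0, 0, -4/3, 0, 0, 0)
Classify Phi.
A8

Compute the Cartan integers a_ij = 2(alpha_i, alpha_j)/(alpha_j, alpha_j); the resulting 8x8 Cartan matrix is
[[2, 0, 0, 0, -1, -1, 0, 0], [0, 2, 0, 0, -1, 0, 0, -1], [0, 0, 2, -1, 0, 0, -1, 0], [0, 0, -1, 2, 0, -1, 0, 0], [-1, -1, 0, 0, 2, 0, 0, 0], [-1, 0, 0, -1, 0, 2, 0, 0], [0, 0, -1, 0, 0, 0, 2, 0], [0, -1, 0, 0, 0, 0, 0, 2]].
All simple roots have the same length, so the diagram is simply laced. The associated Dynkin diagram is a chain of 8 nodes with single edges (A_8), so the type is A_8 (the algebra sl(9)).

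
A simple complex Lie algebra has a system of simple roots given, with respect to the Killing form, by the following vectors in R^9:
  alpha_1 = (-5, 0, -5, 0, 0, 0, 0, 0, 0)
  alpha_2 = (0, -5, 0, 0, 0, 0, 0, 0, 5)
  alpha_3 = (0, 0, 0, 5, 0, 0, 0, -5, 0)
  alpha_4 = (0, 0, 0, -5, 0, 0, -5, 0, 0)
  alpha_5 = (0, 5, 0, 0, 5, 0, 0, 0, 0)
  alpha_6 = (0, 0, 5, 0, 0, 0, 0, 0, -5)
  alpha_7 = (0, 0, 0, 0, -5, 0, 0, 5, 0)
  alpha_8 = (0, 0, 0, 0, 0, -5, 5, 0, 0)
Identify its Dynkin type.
Compute the Cartan integers a_ij = 2(alpha_i, alpha_j)/(alpha_j, alpha_j); the resulting 8x8 Cartan matrix is
[[2, 0, 0, 0, 0, -1, 0, 0], [0, 2, 0, 0, -1, -1, 0, 0], [0, 0, 2, -1, 0, 0, -1, 0], [0, 0, -1, 2, 0, 0, 0, -1], [0, -1, 0, 0, 2, 0, -1, 0], [-1, -1, 0, 0, 0, 2, 0, 0], [0, 0, -1, 0, -1, 0, 2, 0], [0, 0, 0, -1, 0, 0, 0, 2]].
All simple roots have the same length, so the diagram is simply laced. The associated Dynkin diagram is a chain of 8 nodes with single edges (A_8), so the type is A_8 (the algebra sl(9)).

A_8 (sl(9))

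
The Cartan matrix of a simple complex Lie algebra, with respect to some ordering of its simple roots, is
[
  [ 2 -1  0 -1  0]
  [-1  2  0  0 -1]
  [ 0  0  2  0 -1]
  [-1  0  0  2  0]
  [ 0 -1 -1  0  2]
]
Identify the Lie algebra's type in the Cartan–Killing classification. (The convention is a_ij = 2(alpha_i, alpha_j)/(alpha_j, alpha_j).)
The matrix has rank 5 with 2's on the diagonal. Reading the off-diagonal entries as Dynkin edges (a single edge where a_ij = a_ji = -1; a double or triple edge where a_ij * a_ji = 2 or 3), the diagram is a chain of 5 nodes with single edges (A_5). One simple-root ordering that puts it in standard form is (alpha_3, alpha_5, alpha_2, alpha_1, alpha_4). So the algebra is type A_5, i.e. sl(6).

A_5 (sl(6))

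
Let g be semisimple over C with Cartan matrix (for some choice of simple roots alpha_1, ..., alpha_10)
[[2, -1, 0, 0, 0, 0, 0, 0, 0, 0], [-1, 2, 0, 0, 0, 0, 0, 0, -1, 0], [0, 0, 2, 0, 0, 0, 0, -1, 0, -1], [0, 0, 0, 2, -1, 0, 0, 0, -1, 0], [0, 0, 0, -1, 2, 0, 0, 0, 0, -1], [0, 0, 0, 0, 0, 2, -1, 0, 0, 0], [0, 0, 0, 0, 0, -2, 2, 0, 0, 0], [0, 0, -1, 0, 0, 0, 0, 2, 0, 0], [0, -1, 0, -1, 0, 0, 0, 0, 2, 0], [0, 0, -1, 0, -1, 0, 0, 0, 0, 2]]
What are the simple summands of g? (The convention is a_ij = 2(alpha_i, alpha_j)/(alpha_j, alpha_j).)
A_8 (sl(9)) ⊕ B_2 (so(5))

The diagram associated to this matrix has two connected components: the simple roots {alpha_1, alpha_2, alpha_3, alpha_4, alpha_5, alpha_8, alpha_9, alpha_10} form a chain of 8 nodes with single edges (A_8), and {alpha_6, alpha_7} form a chain of 2 nodes with a double edge at one end; the terminal node there is the unique short simple root (B_2). A semisimple Lie algebra decomposes uniquely as the direct sum of simple ideals, one per connected component of its Dynkin diagram, so g ≅ A_8 ⊕ B_2 (dimension 80 + 10 = 90).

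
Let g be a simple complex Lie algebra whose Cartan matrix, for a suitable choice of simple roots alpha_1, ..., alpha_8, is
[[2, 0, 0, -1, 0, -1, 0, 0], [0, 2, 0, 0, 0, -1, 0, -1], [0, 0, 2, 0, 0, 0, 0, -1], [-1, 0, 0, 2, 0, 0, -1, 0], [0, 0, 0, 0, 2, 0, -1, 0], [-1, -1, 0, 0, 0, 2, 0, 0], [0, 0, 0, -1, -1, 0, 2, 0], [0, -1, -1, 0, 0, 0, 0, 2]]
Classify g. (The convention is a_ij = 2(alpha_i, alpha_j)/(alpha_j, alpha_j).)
A_8 (sl(9))

The matrix has rank 8 with 2's on the diagonal. Reading the off-diagonal entries as Dynkin edges (a single edge where a_ij = a_ji = -1; a double or triple edge where a_ij * a_ji = 2 or 3), the diagram is a chain of 8 nodes with single edges (A_8). One simple-root ordering that puts it in standard form is (alpha_5, alpha_7, alpha_4, alpha_1, alpha_6, alpha_2, alpha_8, alpha_3). So the algebra is type A_8, i.e. sl(9).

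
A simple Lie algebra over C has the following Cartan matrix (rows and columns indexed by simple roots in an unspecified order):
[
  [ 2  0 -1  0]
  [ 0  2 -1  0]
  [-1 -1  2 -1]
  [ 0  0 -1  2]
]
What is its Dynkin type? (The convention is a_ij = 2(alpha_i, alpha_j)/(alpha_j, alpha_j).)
The matrix has rank 4 with 2's on the diagonal. Reading the off-diagonal entries as Dynkin edges (a single edge where a_ij = a_ji = -1; a double or triple edge where a_ij * a_ji = 2 or 3), the diagram is a chain of 2 nodes with a fork of two nodes at one end (D_4). One simple-root ordering that puts it in standard form is (alpha_1, alpha_3, alpha_4, alpha_2). So the algebra is type D_4, i.e. so(8).

D_4 (so(8))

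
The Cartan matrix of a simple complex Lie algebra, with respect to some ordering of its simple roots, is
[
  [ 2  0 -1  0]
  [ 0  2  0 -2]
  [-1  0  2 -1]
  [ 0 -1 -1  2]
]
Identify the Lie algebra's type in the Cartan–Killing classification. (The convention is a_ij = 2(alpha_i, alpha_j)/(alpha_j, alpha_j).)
The matrix has rank 4 with 2's on the diagonal. Reading the off-diagonal entries as Dynkin edges (a single edge where a_ij = a_ji = -1; a double or triple edge where a_ij * a_ji = 2 or 3), the diagram is a chain of 4 nodes with a double edge at one end; the terminal node there is the unique long simple root (C_4). One simple-root ordering that puts it in standard form is (alpha_1, alpha_3, alpha_4, alpha_2). So the algebra is type C_4, i.e. sp(8).

type C_4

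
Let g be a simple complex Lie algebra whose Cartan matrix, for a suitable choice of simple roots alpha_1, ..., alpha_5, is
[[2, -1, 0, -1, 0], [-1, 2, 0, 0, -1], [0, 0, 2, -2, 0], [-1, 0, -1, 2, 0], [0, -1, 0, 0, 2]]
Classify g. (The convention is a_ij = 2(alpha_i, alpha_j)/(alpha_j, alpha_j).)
C_5

The matrix has rank 5 with 2's on the diagonal. Reading the off-diagonal entries as Dynkin edges (a single edge where a_ij = a_ji = -1; a double or triple edge where a_ij * a_ji = 2 or 3), the diagram is a chain of 5 nodes with a double edge at one end; the terminal node there is the unique long simple root (C_5). One simple-root ordering that puts it in standard form is (alpha_5, alpha_2, alpha_1, alpha_4, alpha_3). So the algebra is type C_5, i.e. sp(10).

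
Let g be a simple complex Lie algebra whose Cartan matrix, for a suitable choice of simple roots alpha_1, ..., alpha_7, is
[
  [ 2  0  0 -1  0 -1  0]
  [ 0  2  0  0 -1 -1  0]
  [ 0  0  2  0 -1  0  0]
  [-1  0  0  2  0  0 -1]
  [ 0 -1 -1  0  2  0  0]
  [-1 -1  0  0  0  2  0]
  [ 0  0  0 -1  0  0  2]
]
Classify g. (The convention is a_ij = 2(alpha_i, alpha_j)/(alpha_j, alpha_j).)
The matrix has rank 7 with 2's on the diagonal. Reading the off-diagonal entries as Dynkin edges (a single edge where a_ij = a_ji = -1; a double or triple edge where a_ij * a_ji = 2 or 3), the diagram is a chain of 7 nodes with single edges (A_7). One simple-root ordering that puts it in standard form is (alpha_7, alpha_4, alpha_1, alpha_6, alpha_2, alpha_5, alpha_3). So the algebra is type A_7, i.e. sl(8).

A_7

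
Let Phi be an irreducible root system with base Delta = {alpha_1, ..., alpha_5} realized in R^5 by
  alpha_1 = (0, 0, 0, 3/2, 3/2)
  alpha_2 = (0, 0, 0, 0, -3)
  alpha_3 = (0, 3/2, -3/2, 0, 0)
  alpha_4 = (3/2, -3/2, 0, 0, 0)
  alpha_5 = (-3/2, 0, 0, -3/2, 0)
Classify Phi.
Compute the Cartan integers a_ij = 2(alpha_i, alpha_j)/(alpha_j, alpha_j); the resulting 5x5 Cartan matrix is
[[2, -1, 0, 0, -1], [-2, 2, 0, 0, 0], [0, 0, 2, -1, 0], [0, 0, -1, 2, -1], [-1, 0, 0, -1, 2]].
The roots have two lengths (squared-length ratio 2:1); the short ones are alpha_{1,3,4,5}. The associated Dynkin diagram is a chain of 5 nodes with a double edge at one end; the terminal node there is the unique long simple root (C_5), so the type is C_5 (the algebra sp(10)).

C_5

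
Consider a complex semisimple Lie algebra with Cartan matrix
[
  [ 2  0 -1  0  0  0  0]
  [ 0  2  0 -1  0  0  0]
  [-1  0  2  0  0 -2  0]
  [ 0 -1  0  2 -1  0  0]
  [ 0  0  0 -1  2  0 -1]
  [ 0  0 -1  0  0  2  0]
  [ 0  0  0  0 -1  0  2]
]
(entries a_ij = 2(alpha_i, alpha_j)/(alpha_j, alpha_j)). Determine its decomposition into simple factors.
The diagram associated to this matrix has two connected components: the simple roots {alpha_2, alpha_4, alpha_5, alpha_7} form a chain of 4 nodes with single edges (A_4), and {alpha_1, alpha_3, alpha_6} form a chain of 3 nodes with a double edge at one end; the terminal node there is the unique short simple root (B_3). A semisimple Lie algebra decomposes uniquely as the direct sum of simple ideals, one per connected component of its Dynkin diagram, so g ≅ A_4 ⊕ B_3 (dimension 24 + 21 = 45).

A_4 + B_3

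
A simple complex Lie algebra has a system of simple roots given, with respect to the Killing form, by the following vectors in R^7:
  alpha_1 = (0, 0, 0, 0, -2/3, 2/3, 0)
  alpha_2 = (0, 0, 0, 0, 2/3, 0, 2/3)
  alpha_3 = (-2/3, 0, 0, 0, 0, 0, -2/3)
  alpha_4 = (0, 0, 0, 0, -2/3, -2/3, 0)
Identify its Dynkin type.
D_4 (so(8))

Compute the Cartan integers a_ij = 2(alpha_i, alpha_j)/(alpha_j, alpha_j); the resulting 4x4 Cartan matrix is
[[2, -1, 0, 0], [-1, 2, -1, -1], [0, -1, 2, 0], [0, -1, 0, 2]].
All simple roots have the same length, so the diagram is simply laced. The associated Dynkin diagram is a chain of 2 nodes with a fork of two nodes at one end (D_4), so the type is D_4 (the algebra so(8)).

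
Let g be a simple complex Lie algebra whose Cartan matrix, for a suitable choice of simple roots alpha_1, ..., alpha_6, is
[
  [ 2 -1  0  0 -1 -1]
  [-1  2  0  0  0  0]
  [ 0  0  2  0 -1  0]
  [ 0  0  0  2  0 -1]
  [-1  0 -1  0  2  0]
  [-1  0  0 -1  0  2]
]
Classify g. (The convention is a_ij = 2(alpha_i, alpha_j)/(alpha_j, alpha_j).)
The matrix has rank 6 with 2's on the diagonal. Reading the off-diagonal entries as Dynkin edges (a single edge where a_ij = a_ji = -1; a double or triple edge where a_ij * a_ji = 2 or 3), the diagram is a chain of 5 nodes with one extra node attached to the third node from one end (E_6). One simple-root ordering that puts it in standard form is (alpha_3, alpha_2, alpha_5, alpha_1, alpha_6, alpha_4). So the algebra is type E_6.

type E_6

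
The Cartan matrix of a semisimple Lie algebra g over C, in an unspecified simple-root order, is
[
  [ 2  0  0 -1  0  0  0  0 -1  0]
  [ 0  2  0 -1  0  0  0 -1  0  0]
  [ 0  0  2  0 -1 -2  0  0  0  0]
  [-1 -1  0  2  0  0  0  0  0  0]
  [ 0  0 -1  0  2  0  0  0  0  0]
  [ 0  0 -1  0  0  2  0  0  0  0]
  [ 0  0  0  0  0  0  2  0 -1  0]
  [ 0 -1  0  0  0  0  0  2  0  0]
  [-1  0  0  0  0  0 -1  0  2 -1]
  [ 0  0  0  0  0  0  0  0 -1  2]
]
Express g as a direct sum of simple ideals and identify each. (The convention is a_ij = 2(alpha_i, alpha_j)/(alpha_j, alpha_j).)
The diagram associated to this matrix has two connected components: the simple roots {alpha_3, alpha_5, alpha_6} form a chain of 3 nodes with a double edge at one end; the terminal node there is the unique short simple root (B_3), and {alpha_1, alpha_2, alpha_4, alpha_7, alpha_8, alpha_9, alpha_10} form a chain of 5 nodes with a fork of two nodes at one end (D_7). A semisimple Lie algebra decomposes uniquely as the direct sum of simple ideals, one per connected component of its Dynkin diagram, so g ≅ B_3 ⊕ D_7 (dimension 21 + 91 = 112).

B3 + D7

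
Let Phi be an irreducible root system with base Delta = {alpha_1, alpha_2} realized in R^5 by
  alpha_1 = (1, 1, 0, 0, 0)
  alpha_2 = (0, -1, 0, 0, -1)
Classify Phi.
A_2

Compute the Cartan integers a_ij = 2(alpha_i, alpha_j)/(alpha_j, alpha_j); the resulting 2x2 Cartan matrix is
[[2, -1], [-1, 2]].
All simple roots have the same length, so the diagram is simply laced. The associated Dynkin diagram is a chain of 2 nodes with single edges (A_2), so the type is A_2 (the algebra sl(3)).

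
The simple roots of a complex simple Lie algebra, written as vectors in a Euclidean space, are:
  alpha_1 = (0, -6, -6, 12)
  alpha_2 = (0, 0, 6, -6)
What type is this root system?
type G_2

Compute the Cartan integers a_ij = 2(alpha_i, alpha_j)/(alpha_j, alpha_j); the resulting 2x2 Cartan matrix is
[[2, -3], [-1, 2]].
The roots have two lengths (squared-length ratio 3:1); the short ones are alpha_{2}. The associated Dynkin diagram is two nodes joined by a triple edge (G_2), so the type is G_2.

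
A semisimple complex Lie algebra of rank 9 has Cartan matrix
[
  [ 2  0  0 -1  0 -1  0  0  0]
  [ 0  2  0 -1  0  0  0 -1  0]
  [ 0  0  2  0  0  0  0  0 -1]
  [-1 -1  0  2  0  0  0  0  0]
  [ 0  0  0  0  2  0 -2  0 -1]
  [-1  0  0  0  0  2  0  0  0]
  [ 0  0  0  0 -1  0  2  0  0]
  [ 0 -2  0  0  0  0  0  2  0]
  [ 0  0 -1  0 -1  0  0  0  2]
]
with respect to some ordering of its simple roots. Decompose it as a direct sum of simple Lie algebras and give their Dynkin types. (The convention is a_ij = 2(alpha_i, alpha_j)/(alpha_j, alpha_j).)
B4 ⊕ C5

The diagram associated to this matrix has two connected components: the simple roots {alpha_3, alpha_5, alpha_7, alpha_9} form a chain of 4 nodes with a double edge at one end; the terminal node there is the unique short simple root (B_4), and {alpha_1, alpha_2, alpha_4, alpha_6, alpha_8} form a chain of 5 nodes with a double edge at one end; the terminal node there is the unique long simple root (C_5). A semisimple Lie algebra decomposes uniquely as the direct sum of simple ideals, one per connected component of its Dynkin diagram, so g ≅ B_4 ⊕ C_5 (dimension 36 + 55 = 91).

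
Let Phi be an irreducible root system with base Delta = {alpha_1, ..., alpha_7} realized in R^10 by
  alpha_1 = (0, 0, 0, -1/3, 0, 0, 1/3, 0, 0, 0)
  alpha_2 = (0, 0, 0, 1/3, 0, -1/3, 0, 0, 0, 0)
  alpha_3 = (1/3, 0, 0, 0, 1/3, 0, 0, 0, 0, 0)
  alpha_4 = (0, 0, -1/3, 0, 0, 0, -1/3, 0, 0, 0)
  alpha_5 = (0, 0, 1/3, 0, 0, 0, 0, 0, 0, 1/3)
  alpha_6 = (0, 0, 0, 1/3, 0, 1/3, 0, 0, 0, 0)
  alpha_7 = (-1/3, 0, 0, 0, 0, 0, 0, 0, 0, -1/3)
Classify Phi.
Compute the Cartan integers a_ij = 2(alpha_i, alpha_j)/(alpha_j, alpha_j); the resulting 7x7 Cartan matrix is
[[2, -1, 0, -1, 0, -1, 0], [-1, 2, 0, 0, 0, 0, 0], [0, 0, 2, 0, 0, 0, -1], [-1, 0, 0, 2, -1, 0, 0], [0, 0, 0, -1, 2, 0, -1], [-1, 0, 0, 0, 0, 2, 0], [0, 0, -1, 0, -1, 0, 2]].
All simple roots have the same length, so the diagram is simply laced. The associated Dynkin diagram is a chain of 5 nodes with a fork of two nodes at one end (D_7), so the type is D_7 (the algebra so(14)).

D_7 (so(14))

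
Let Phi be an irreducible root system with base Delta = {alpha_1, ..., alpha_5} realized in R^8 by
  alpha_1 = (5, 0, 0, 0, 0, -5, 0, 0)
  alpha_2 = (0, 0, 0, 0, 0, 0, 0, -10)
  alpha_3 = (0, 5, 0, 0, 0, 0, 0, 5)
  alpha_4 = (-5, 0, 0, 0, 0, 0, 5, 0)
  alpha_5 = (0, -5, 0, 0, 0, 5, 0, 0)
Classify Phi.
Compute the Cartan integers a_ij = 2(alpha_i, alpha_j)/(alpha_j, alpha_j); the resulting 5x5 Cartan matrix is
[[2, 0, 0, -1, -1], [0, 2, -2, 0, 0], [0, -1, 2, 0, -1], [-1, 0, 0, 2, 0], [-1, 0, -1, 0, 2]].
The roots have two lengths (squared-length ratio 2:1); the short ones are alpha_{1,3,4,5}. The associated Dynkin diagram is a chain of 5 nodes with a double edge at one end; the terminal node there is the unique long simple root (C_5), so the type is C_5 (the algebra sp(10)).

C_5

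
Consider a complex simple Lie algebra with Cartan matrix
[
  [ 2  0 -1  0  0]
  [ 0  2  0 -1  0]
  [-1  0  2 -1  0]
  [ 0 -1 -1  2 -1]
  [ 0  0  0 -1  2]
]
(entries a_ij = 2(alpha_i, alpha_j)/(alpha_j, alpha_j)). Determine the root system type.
The matrix has rank 5 with 2's on the diagonal. Reading the off-diagonal entries as Dynkin edges (a single edge where a_ij = a_ji = -1; a double or triple edge where a_ij * a_ji = 2 or 3), the diagram is a chain of 3 nodes with a fork of two nodes at one end (D_5). One simple-root ordering that puts it in standard form is (alpha_1, alpha_3, alpha_4, alpha_5, alpha_2). So the algebra is type D_5, i.e. so(10).

D_5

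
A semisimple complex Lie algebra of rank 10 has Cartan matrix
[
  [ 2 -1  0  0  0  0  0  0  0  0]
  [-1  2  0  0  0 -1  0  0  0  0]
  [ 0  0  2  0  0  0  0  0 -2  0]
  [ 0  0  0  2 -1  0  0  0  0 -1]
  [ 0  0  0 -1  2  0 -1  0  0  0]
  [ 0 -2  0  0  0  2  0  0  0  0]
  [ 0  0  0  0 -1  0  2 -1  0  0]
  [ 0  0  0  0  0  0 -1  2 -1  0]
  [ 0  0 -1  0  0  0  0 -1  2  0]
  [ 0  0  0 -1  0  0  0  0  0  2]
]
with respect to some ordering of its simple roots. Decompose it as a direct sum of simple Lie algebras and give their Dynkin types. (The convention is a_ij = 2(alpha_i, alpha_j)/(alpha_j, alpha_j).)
The diagram associated to this matrix has two connected components: the simple roots {alpha_1, alpha_2, alpha_6} form a chain of 3 nodes with a double edge at one end; the terminal node there is the unique long simple root (C_3), and {alpha_3, alpha_4, alpha_5, alpha_7, alpha_8, alpha_9, alpha_10} form a chain of 7 nodes with a double edge at one end; the terminal node there is the unique long simple root (C_7). A semisimple Lie algebra decomposes uniquely as the direct sum of simple ideals, one per connected component of its Dynkin diagram, so g ≅ C_3 ⊕ C_7 (dimension 21 + 105 = 126).

C_3 ⊕ C_7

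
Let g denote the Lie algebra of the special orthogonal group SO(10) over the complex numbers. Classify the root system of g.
This is so(10) with 10 even, which has dimension 10(10-1)/2 = 45 and rank 10/2 = 5. In the classification of classical Lie algebras, the orthogonal algebra so(2n) in an even number of variables has type D_n; here n = 5, so the Dynkin diagram is a chain of 3 nodes with a fork of two nodes at one end (D_5). Hence the type is D_5.

type D_5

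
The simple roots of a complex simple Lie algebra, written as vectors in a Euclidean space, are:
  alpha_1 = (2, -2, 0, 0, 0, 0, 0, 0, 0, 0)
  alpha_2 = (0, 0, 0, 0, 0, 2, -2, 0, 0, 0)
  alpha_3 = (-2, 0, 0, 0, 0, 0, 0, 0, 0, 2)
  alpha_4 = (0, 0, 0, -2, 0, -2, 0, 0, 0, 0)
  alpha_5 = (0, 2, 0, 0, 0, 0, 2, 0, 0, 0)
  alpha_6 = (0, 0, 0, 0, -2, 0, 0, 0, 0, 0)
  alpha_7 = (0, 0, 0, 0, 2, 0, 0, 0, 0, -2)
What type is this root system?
Compute the Cartan integers a_ij = 2(alpha_i, alpha_j)/(alpha_j, alpha_j); the resulting 7x7 Cartan matrix is
[[2, 0, -1, 0, -1, 0, 0], [0, 2, 0, -1, -1, 0, 0], [-1, 0, 2, 0, 0, 0, -1], [0, -1, 0, 2, 0, 0, 0], [-1, -1, 0, 0, 2, 0, 0], [0, 0, 0, 0, 0, 2, -1], [0, 0, -1, 0, 0, -2, 2]].
The roots have two lengths (squared-length ratio 2:1); the short ones are alpha_{6}. The associated Dynkin diagram is a chain of 7 nodes with a double edge at one end; the terminal node there is the unique short simple root (B_7), so the type is B_7 (the algebra so(15)).

B_7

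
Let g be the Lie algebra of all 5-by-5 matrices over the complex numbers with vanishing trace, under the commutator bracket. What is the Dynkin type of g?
This is sl(5), which has dimension 5^2 - 1 = 24 and rank 5 - 1 = 4 (a Cartan subalgebra is the diagonal traceless matrices). In the classification of classical Lie algebras, the special linear algebra sl(n+1) has type A_n; here n = 4, so the Dynkin diagram is a chain of 4 nodes with single edges (A_4). Hence the type is A_4.

type A_4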